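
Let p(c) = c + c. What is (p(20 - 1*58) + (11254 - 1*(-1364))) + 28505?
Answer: 41047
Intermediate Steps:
p(c) = 2*c
(p(20 - 1*58) + (11254 - 1*(-1364))) + 28505 = (2*(20 - 1*58) + (11254 - 1*(-1364))) + 28505 = (2*(20 - 58) + (11254 + 1364)) + 28505 = (2*(-38) + 12618) + 28505 = (-76 + 12618) + 28505 = 12542 + 28505 = 41047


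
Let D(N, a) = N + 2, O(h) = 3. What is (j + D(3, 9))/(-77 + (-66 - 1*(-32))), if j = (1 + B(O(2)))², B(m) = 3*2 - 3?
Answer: -7/37 ≈ -0.18919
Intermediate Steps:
D(N, a) = 2 + N
B(m) = 3 (B(m) = 6 - 3 = 3)
j = 16 (j = (1 + 3)² = 4² = 16)
(j + D(3, 9))/(-77 + (-66 - 1*(-32))) = (16 + (2 + 3))/(-77 + (-66 - 1*(-32))) = (16 + 5)/(-77 + (-66 + 32)) = 21/(-77 - 34) = 21/(-111) = 21*(-1/111) = -7/37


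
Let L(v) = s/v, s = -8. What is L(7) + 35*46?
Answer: 11262/7 ≈ 1608.9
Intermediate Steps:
L(v) = -8/v
L(7) + 35*46 = -8/7 + 35*46 = -8*1/7 + 1610 = -8/7 + 1610 = 11262/7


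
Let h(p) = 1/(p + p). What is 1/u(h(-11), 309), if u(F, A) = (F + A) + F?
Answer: 11/3398 ≈ 0.0032372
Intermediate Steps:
h(p) = 1/(2*p)
u(F, A) = A + 2*F (u(F, A) = (A + F) + F = A + 2*F)
1/u(h(-11), 309) = 1/(309 + 2*((1/2)/(-11))) = 1/(309 + 2*((1/2)*(-1/11))) = 1/(309 + 2*(-1/22)) = 1/(309 - 1/11) = 1/(3398/11) = 11/3398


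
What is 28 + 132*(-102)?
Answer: -13436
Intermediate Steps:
28 + 132*(-102) = 28 - 13464 = -13436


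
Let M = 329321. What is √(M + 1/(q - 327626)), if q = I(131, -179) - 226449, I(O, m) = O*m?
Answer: √27459935180870343/288762 ≈ 573.87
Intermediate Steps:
q = -249898 (q = 131*(-179) - 226449 = -23449 - 226449 = -249898)
√(M + 1/(q - 327626)) = √(329321 + 1/(-249898 - 327626)) = √(329321 + 1/(-577524)) = √(329321 - 1/577524) = √(190190781203/577524) = √27459935180870343/288762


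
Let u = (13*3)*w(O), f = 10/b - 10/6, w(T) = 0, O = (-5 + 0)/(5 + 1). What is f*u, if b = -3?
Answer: 0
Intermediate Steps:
O = -⅚ (O = -5/6 = -5*⅙ = -⅚ ≈ -0.83333)
f = -5 (f = 10/(-3) - 10/6 = 10*(-⅓) - 10*⅙ = -10/3 - 5/3 = -5)
u = 0 (u = (13*3)*0 = 39*0 = 0)
f*u = -5*0 = 0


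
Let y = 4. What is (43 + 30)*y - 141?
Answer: 151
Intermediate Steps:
(43 + 30)*y - 141 = (43 + 30)*4 - 141 = 73*4 - 141 = 292 - 141 = 151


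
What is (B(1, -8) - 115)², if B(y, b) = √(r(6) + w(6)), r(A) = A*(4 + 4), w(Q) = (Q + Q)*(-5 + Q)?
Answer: 13285 - 460*√15 ≈ 11503.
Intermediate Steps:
w(Q) = 2*Q*(-5 + Q) (w(Q) = (2*Q)*(-5 + Q) = 2*Q*(-5 + Q))
r(A) = 8*A (r(A) = A*8 = 8*A)
B(y, b) = 2*√15 (B(y, b) = √(8*6 + 2*6*(-5 + 6)) = √(48 + 2*6*1) = √(48 + 12) = √60 = 2*√15)
(B(1, -8) - 115)² = (2*√15 - 115)² = (-115 + 2*√15)²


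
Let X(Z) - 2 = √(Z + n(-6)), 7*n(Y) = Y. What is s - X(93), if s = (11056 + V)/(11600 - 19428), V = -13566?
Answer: -6573/3914 - √4515/7 ≈ -11.278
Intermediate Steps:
n(Y) = Y/7
X(Z) = 2 + √(-6/7 + Z) (X(Z) = 2 + √(Z + (⅐)*(-6)) = 2 + √(Z - 6/7) = 2 + √(-6/7 + Z))
s = 1255/3914 (s = (11056 - 13566)/(11600 - 19428) = -2510/(-7828) = -2510*(-1/7828) = 1255/3914 ≈ 0.32064)
s - X(93) = 1255/3914 - (2 + √(-42 + 49*93)/7) = 1255/3914 - (2 + √(-42 + 4557)/7) = 1255/3914 - (2 + √4515/7) = 1255/3914 + (-2 - √4515/7) = -6573/3914 - √4515/7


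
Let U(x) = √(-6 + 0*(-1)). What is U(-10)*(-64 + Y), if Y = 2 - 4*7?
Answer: -90*I*√6 ≈ -220.45*I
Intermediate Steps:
Y = -26 (Y = 2 - 28 = -26)
U(x) = I*√6 (U(x) = √(-6 + 0) = √(-6) = I*√6)
U(-10)*(-64 + Y) = (I*√6)*(-64 - 26) = (I*√6)*(-90) = -90*I*√6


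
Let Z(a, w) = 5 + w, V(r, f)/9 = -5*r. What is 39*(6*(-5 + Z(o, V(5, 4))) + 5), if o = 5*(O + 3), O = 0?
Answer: -52455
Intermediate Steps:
V(r, f) = -45*r (V(r, f) = 9*(-5*r) = -45*r)
o = 15 (o = 5*(0 + 3) = 5*3 = 15)
39*(6*(-5 + Z(o, V(5, 4))) + 5) = 39*(6*(-5 + (5 - 45*5)) + 5) = 39*(6*(-5 + (5 - 225)) + 5) = 39*(6*(-5 - 220) + 5) = 39*(6*(-225) + 5) = 39*(-1350 + 5) = 39*(-1345) = -52455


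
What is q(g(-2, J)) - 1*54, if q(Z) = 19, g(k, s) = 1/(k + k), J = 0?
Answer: -35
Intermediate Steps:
g(k, s) = 1/(2*k)
q(g(-2, J)) - 1*54 = 19 - 1*54 = 19 - 54 = -35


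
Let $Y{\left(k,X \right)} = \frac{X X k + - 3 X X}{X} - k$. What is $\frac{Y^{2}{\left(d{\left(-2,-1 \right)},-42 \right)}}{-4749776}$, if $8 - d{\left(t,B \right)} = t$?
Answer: $- \frac{5776}{296861} \approx -0.019457$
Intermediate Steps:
$d{\left(t,B \right)} = 8 - t$
$Y{\left(k,X \right)} = - k + \frac{- 3 X^{2} + k X^{2}}{X}$ ($Y{\left(k,X \right)} = \frac{X^{2} k - 3 X^{2}}{X} - k = \frac{k X^{2} - 3 X^{2}}{X} - k = \frac{- 3 X^{2} + k X^{2}}{X} - k = - k + \frac{- 3 X^{2} + k X^{2}}{X}$)
$\frac{Y^{2}{\left(d{\left(-2,-1 \right)},-42 \right)}}{-4749776} = \frac{\left(- (8 - -2) - -126 - 42 \left(8 - -2\right)\right)^{2}}{-4749776} = \left(- (8 + 2) + 126 - 42 \left(8 + 2\right)\right)^{2} \left(- \frac{1}{4749776}\right) = \left(\left(-1\right) 10 + 126 - 420\right)^{2} \left(- \frac{1}{4749776}\right) = \left(-10 + 126 - 420\right)^{2} \left(- \frac{1}{4749776}\right) = \left(-304\right)^{2} \left(- \frac{1}{4749776}\right) = 92416 \left(- \frac{1}{4749776}\right) = - \frac{5776}{296861}$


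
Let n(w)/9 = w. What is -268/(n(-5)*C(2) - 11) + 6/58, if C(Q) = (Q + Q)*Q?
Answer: 8885/10759 ≈ 0.82582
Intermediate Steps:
C(Q) = 2*Q² (C(Q) = (2*Q)*Q = 2*Q²)
n(w) = 9*w
-268/(n(-5)*C(2) - 11) + 6/58 = -268/((9*(-5))*(2*2²) - 11) + 6/58 = -268/(-90*4 - 11) + 6*(1/58) = -268/(-45*8 - 11) + 3/29 = -268/(-360 - 11) + 3/29 = -268/(-371) + 3/29 = -268*(-1/371) + 3/29 = 268/371 + 3/29 = 8885/10759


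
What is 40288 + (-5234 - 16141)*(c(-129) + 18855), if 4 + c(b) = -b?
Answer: -405657212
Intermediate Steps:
c(b) = -4 - b
40288 + (-5234 - 16141)*(c(-129) + 18855) = 40288 + (-5234 - 16141)*((-4 - 1*(-129)) + 18855) = 40288 - 21375*((-4 + 129) + 18855) = 40288 - 21375*(125 + 18855) = 40288 - 21375*18980 = 40288 - 405697500 = -405657212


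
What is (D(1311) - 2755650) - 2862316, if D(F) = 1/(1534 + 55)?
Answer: -8926947973/1589 ≈ -5.6180e+6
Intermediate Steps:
D(F) = 1/1589
(D(1311) - 2755650) - 2862316 = (1/1589 - 2755650) - 2862316 = -4378727849/1589 - 2862316 = -8926947973/1589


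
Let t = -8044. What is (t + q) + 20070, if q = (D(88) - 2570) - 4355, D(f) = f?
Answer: 5189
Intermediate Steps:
q = -6837 (q = (88 - 2570) - 4355 = -2482 - 4355 = -6837)
(t + q) + 20070 = (-8044 - 6837) + 20070 = -14881 + 20070 = 5189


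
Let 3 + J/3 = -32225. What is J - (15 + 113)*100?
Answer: -109484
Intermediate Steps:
J = -96684 (J = -9 + 3*(-32225) = -9 - 96675 = -96684)
J - (15 + 113)*100 = -96684 - (15 + 113)*100 = -96684 - 128*100 = -96684 - 1*12800 = -96684 - 12800 = -109484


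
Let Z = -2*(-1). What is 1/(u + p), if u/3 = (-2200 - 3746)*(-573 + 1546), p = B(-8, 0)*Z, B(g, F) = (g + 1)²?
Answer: -1/17356276 ≈ -5.7616e-8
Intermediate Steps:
Z = 2
B(g, F) = (1 + g)²
p = 98 (p = (1 - 8)²*2 = (-7)²*2 = 49*2 = 98)
u = -17356374 (u = 3*((-2200 - 3746)*(-573 + 1546)) = 3*(-5946*973) = 3*(-5785458) = -17356374)
1/(u + p) = 1/(-17356374 + 98) = 1/(-17356276) = -1/17356276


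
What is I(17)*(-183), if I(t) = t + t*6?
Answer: -21777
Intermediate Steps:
I(t) = 7*t (I(t) = t + 6*t = 7*t)
I(17)*(-183) = (7*17)*(-183) = 119*(-183) = -21777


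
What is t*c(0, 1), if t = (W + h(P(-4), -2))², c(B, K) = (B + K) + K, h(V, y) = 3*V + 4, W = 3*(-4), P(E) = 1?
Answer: 50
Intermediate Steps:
W = -12
h(V, y) = 4 + 3*V
c(B, K) = B + 2*K
t = 25 (t = (-12 + (4 + 3*1))² = (-12 + (4 + 3))² = (-12 + 7)² = (-5)² = 25)
t*c(0, 1) = 25*(0 + 2*1) = 25*(0 + 2) = 25*2 = 50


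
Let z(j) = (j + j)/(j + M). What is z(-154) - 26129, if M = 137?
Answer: -443885/17 ≈ -26111.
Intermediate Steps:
z(j) = 2*j/(137 + j) (z(j) = (j + j)/(j + 137) = (2*j)/(137 + j) = 2*j/(137 + j))
z(-154) - 26129 = 2*(-154)/(137 - 154) - 26129 = 2*(-154)/(-17) - 26129 = 2*(-154)*(-1/17) - 26129 = 308/17 - 26129 = -443885/17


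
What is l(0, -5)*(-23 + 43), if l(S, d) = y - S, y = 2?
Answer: 40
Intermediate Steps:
l(S, d) = 2 - S
l(0, -5)*(-23 + 43) = (2 - 1*0)*(-23 + 43) = (2 + 0)*20 = 2*20 = 40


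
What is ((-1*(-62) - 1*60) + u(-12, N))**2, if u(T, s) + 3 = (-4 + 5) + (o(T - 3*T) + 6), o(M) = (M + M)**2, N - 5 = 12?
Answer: 5336100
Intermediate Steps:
N = 17 (N = 5 + 12 = 17)
o(M) = 4*M**2 (o(M) = (2*M)**2 = 4*M**2)
u(T, s) = 4 + 16*T**2 (u(T, s) = -3 + ((-4 + 5) + (4*(T - 3*T)**2 + 6)) = -3 + (1 + (4*(-2*T)**2 + 6)) = -3 + (1 + (4*(4*T**2) + 6)) = -3 + (1 + (16*T**2 + 6)) = -3 + (1 + (6 + 16*T**2)) = -3 + (7 + 16*T**2) = 4 + 16*T**2)
((-1*(-62) - 1*60) + u(-12, N))**2 = ((-1*(-62) - 1*60) + (4 + 16*(-12)**2))**2 = ((62 - 60) + (4 + 16*144))**2 = (2 + (4 + 2304))**2 = (2 + 2308)**2 = 2310**2 = 5336100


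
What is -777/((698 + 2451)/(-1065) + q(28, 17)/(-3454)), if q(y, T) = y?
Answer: 1429101135/5453233 ≈ 262.06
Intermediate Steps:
-777/((698 + 2451)/(-1065) + q(28, 17)/(-3454)) = -777/((698 + 2451)/(-1065) + 28/(-3454)) = -777/(3149*(-1/1065) + 28*(-1/3454)) = -777/(-3149/1065 - 14/1727) = -777/(-5453233/1839255) = -777*(-1839255/5453233) = 1429101135/5453233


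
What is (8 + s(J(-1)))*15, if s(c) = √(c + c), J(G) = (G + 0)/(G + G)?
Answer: 135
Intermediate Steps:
J(G) = ½ (J(G) = G/((2*G)) = G*(1/(2*G)) = ½)
s(c) = √2*√c (s(c) = √(2*c) = √2*√c)
(8 + s(J(-1)))*15 = (8 + √2*√(½))*15 = (8 + √2*(√2/2))*15 = (8 + 1)*15 = 9*15 = 135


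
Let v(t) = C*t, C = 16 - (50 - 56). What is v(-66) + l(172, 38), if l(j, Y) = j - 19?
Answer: -1299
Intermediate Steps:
l(j, Y) = -19 + j
C = 22 (C = 16 - 1*(-6) = 16 + 6 = 22)
v(t) = 22*t
v(-66) + l(172, 38) = 22*(-66) + (-19 + 172) = -1452 + 153 = -1299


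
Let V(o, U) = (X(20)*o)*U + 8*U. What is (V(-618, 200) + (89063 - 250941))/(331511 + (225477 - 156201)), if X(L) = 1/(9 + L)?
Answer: -4771662/11622823 ≈ -0.41054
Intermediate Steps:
V(o, U) = 8*U + U*o/29 (V(o, U) = (o/(9 + 20))*U + 8*U = (o/29)*U + 8*U = U*o/29 + 8*U = 8*U + U*o/29)
(V(-618, 200) + (89063 - 250941))/(331511 + (225477 - 156201)) = ((1/29)*200*(232 - 618) + (89063 - 250941))/(331511 + (225477 - 156201)) = ((1/29)*200*(-386) - 161878)/(331511 + 69276) = (-77200/29 - 161878)/400787 = -4771662/29*1/400787 = -4771662/11622823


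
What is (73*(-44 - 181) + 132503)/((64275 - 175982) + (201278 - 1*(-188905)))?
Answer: 58039/139238 ≈ 0.41683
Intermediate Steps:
(73*(-44 - 181) + 132503)/((64275 - 175982) + (201278 - 1*(-188905))) = (73*(-225) + 132503)/(-111707 + (201278 + 188905)) = (-16425 + 132503)/(-111707 + 390183) = 116078/278476 = 116078*(1/278476) = 58039/139238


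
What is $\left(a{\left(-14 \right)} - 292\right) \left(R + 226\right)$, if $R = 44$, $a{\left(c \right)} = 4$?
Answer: $-77760$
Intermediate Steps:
$\left(a{\left(-14 \right)} - 292\right) \left(R + 226\right) = \left(4 - 292\right) \left(44 + 226\right) = \left(-288\right) 270 = -77760$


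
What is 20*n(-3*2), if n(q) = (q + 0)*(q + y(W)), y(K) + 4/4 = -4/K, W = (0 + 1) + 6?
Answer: 6360/7 ≈ 908.57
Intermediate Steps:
W = 7 (W = 1 + 6 = 7)
y(K) = -1 - 4/K
n(q) = q*(-11/7 + q) (n(q) = (q + 0)*(q + (-4 - 1*7)/7) = q*(q + (-4 - 7)/7) = q*(q + (1/7)*(-11)) = q*(q - 11/7) = q*(-11/7 + q))
20*n(-3*2) = 20*((-3*2)*(-11 + 7*(-3*2))/7) = 20*((1/7)*(-6)*(-11 + 7*(-6))) = 20*((1/7)*(-6)*(-11 - 42)) = 20*((1/7)*(-6)*(-53)) = 20*(318/7) = 6360/7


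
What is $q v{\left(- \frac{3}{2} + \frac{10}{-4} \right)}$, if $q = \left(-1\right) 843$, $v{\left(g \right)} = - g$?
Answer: $-3372$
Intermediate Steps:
$q = -843$
$q v{\left(- \frac{3}{2} + \frac{10}{-4} \right)} = - 843 \left(- (- \frac{3}{2} + \frac{10}{-4})\right) = - 843 \left(- (\left(-3\right) \frac{1}{2} + 10 \left(- \frac{1}{4}\right))\right) = - 843 \left(- (- \frac{3}{2} - \frac{5}{2})\right) = - 843 \left(\left(-1\right) \left(-4\right)\right) = \left(-843\right) 4 = -3372$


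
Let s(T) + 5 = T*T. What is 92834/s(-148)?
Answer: 92834/21899 ≈ 4.2392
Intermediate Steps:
s(T) = -5 + T**2 (s(T) = -5 + T*T = -5 + T**2)
92834/s(-148) = 92834/(-5 + (-148)**2) = 92834/(-5 + 21904) = 92834/21899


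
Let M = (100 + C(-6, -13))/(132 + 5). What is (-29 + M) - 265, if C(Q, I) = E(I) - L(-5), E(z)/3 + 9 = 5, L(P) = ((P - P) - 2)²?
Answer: -40194/137 ≈ -293.39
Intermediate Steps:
L(P) = 4 (L(P) = (0 - 2)² = (-2)² = 4)
E(z) = -12 (E(z) = -27 + 3*5 = -27 + 15 = -12)
C(Q, I) = -16 (C(Q, I) = -12 - 1*4 = -12 - 4 = -16)
M = 84/137 (M = (100 - 16)/(132 + 5) = 84/137 ≈ 0.61314)
(-29 + M) - 265 = (-29 + 84/137) - 265 = -3889/137 - 265 = -40194/137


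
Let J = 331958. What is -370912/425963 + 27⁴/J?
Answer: 103246996987/141401825554 ≈ 0.73017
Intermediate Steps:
-370912/425963 + 27⁴/J = -370912/425963 + 27⁴/331958 = -370912*1/425963 + 531441*(1/331958) = -370912/425963 + 531441/331958 = 103246996987/141401825554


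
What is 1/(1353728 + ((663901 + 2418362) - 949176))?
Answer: 1/3486815 ≈ 2.8679e-7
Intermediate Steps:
1/(1353728 + ((663901 + 2418362) - 949176)) = 1/(1353728 + (3082263 - 949176)) = 1/(1353728 + 2133087) = 1/3486815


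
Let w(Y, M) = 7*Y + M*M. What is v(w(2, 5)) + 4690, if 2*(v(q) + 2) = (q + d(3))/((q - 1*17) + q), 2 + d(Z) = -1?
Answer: 285986/61 ≈ 4688.3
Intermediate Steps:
d(Z) = -3 (d(Z) = -2 - 1 = -3)
w(Y, M) = M² + 7*Y (w(Y, M) = 7*Y + M² = M² + 7*Y)
v(q) = -2 + (-3 + q)/(2*(-17 + 2*q)) (v(q) = -2 + ((q - 3)/((q - 1*17) + q))/2 = -2 + ((-3 + q)/((q - 17) + q))/2 = -2 + ((-3 + q)/((-17 + q) + q))/2 = -2 + ((-3 + q)/(-17 + 2*q))/2 = -2 + (-3 + q)/(2*(-17 + 2*q)))
v(w(2, 5)) + 4690 = (65 - 7*(5² + 7*2))/(2*(-17 + 2*(5² + 7*2))) + 4690 = (65 - 7*(25 + 14))/(2*(-17 + 2*(25 + 14))) + 4690 = (65 - 7*39)/(2*(-17 + 2*39)) + 4690 = (65 - 273)/(2*(-17 + 78)) + 4690 = (½)*(-208)/61 + 4690 = (½)*(1/61)*(-208) + 4690 = -104/61 + 4690 = 285986/61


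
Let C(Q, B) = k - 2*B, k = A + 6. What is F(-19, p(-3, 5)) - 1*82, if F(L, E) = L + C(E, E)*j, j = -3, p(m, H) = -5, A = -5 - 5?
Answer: -119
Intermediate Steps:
A = -10
k = -4 (k = -10 + 6 = -4)
C(Q, B) = -4 - 2*B
F(L, E) = 12 + L + 6*E (F(L, E) = L + (-4 - 2*E)*(-3) = L + (12 + 6*E) = 12 + L + 6*E)
F(-19, p(-3, 5)) - 1*82 = (12 - 19 + 6*(-5)) - 1*82 = (12 - 19 - 30) - 82 = -37 - 82 = -119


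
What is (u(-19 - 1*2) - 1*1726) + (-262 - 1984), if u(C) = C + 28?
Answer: -3965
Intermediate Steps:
u(C) = 28 + C
(u(-19 - 1*2) - 1*1726) + (-262 - 1984) = ((28 + (-19 - 1*2)) - 1*1726) + (-262 - 1984) = ((28 + (-19 - 2)) - 1726) - 2246 = ((28 - 21) - 1726) - 2246 = (7 - 1726) - 2246 = -1719 - 2246 = -3965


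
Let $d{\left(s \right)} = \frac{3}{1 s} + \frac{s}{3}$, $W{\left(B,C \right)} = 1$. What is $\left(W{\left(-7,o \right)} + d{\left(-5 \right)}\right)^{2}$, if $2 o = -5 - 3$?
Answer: $\frac{361}{225} \approx 1.6044$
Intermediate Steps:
$o = -4$ ($o = \frac{-5 - 3}{2} = \frac{1}{2} \left(-8\right) = -4$)
$d{\left(s \right)} = \frac{3}{s} + \frac{s}{3}$ ($d{\left(s \right)} = \frac{3}{s} + s \frac{1}{3} = \frac{3}{s} + \frac{s}{3}$)
$\left(W{\left(-7,o \right)} + d{\left(-5 \right)}\right)^{2} = \left(1 + \left(\frac{3}{-5} + \frac{1}{3} \left(-5\right)\right)\right)^{2} = \left(1 + \left(3 \left(- \frac{1}{5}\right) - \frac{5}{3}\right)\right)^{2} = \left(1 - \frac{34}{15}\right)^{2} = \left(- \frac{19}{15}\right)^{2} = \frac{361}{225}$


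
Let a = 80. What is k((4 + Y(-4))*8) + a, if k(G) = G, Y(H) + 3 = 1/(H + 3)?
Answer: 80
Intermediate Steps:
Y(H) = -3 + 1/(3 + H) (Y(H) = -3 + 1/(H + 3) = -3 + 1/(3 + H))
k((4 + Y(-4))*8) + a = (4 + (-8 - 3*(-4))/(3 - 4))*8 + 80 = (4 + (-8 + 12)/(-1))*8 + 80 = (4 - 1*4)*8 + 80 = (4 - 4)*8 + 80 = 0*8 + 80 = 0 + 80 = 80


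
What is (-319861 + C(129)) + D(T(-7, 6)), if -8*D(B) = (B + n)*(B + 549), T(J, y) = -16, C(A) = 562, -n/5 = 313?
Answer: -1711719/8 ≈ -2.1397e+5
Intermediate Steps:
n = -1565 (n = -5*313 = -1565)
D(B) = -(-1565 + B)*(549 + B)/8 (D(B) = -(B - 1565)*(B + 549)/8 = -(-1565 + B)*(549 + B)/8)
(-319861 + C(129)) + D(T(-7, 6)) = (-319861 + 562) + (859185/8 + 127*(-16) - ⅛*(-16)²) = -319299 + (859185/8 - 2032 - ⅛*256) = -319299 + (859185/8 - 2032 - 32) = -319299 + 842673/8 = -1711719/8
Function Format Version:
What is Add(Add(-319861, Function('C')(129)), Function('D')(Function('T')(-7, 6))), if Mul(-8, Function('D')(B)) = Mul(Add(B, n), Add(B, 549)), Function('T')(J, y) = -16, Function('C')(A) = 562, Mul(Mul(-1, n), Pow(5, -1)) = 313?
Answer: Rational(-1711719, 8) ≈ -2.1397e+5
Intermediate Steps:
n = -1565 (n = Mul(-5, 313) = -1565)
Function('D')(B) = Mul(Rational(-1, 8), Add(-1565, B), Add(549, B)) (Function('D')(B) = Mul(Rational(-1, 8), Mul(Add(B, -1565), Add(B, 549))) = Mul(Rational(-1, 8), Mul(Add(-1565, B), Add(549, B))) = Mul(Rational(-1, 8), Add(-1565, B), Add(549, B)))
Add(Add(-319861, Function('C')(129)), Function('D')(Function('T')(-7, 6))) = Add(Add(-319861, 562), Add(Rational(859185, 8), Mul(127, -16), Mul(Rational(-1, 8), Pow(-16, 2)))) = Add(-319299, Add(Rational(859185, 8), -2032, Mul(Rational(-1, 8), 256))) = Add(-319299, Add(Rational(859185, 8), -2032, -32)) = Add(-319299, Rational(842673, 8)) = Rational(-1711719, 8)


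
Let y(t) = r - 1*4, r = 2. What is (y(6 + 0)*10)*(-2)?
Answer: 40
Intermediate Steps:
y(t) = -2 (y(t) = 2 - 1*4 = 2 - 4 = -2)
(y(6 + 0)*10)*(-2) = -2*10*(-2) = -20*(-2) = 40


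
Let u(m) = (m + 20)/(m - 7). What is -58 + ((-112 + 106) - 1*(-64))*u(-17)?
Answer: -261/4 ≈ -65.250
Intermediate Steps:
u(m) = (20 + m)/(-7 + m)
-58 + ((-112 + 106) - 1*(-64))*u(-17) = -58 + ((-112 + 106) - 1*(-64))*((20 - 17)/(-7 - 17)) = -58 + (-6 + 64)*(3/(-24)) = -58 + 58*(-1/24*3) = -58 + 58*(-1/8) = -58 - 29/4 = -261/4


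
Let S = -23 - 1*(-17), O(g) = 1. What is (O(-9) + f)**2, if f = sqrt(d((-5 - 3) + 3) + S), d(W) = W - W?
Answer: (1 + I*sqrt(6))**2 ≈ -5.0 + 4.899*I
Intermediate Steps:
S = -6 (S = -23 + 17 = -6)
d(W) = 0
f = I*sqrt(6) (f = sqrt(0 - 6) = sqrt(-6) = I*sqrt(6) ≈ 2.4495*I)
(O(-9) + f)**2 = (1 + I*sqrt(6))**2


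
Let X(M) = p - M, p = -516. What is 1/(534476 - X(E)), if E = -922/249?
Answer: 249/133212086 ≈ 1.8692e-6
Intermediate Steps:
E = -922/249 (E = -922*1/249 = -922/249 ≈ -3.7028)
X(M) = -516 - M
1/(534476 - X(E)) = 1/(534476 - (-516 - 1*(-922/249))) = 1/(534476 - (-516 + 922/249)) = 1/(534476 - 1*(-127562/249)) = 1/(534476 + 127562/249) = 1/(133212086/249) = 249/133212086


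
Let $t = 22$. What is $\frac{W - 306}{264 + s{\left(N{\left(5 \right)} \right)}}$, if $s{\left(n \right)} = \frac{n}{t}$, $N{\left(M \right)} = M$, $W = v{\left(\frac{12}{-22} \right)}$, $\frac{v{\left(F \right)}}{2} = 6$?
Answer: $- \frac{6468}{5813} \approx -1.1127$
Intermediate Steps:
$v{\left(F \right)} = 12$ ($v{\left(F \right)} = 2 \cdot 6 = 12$)
$W = 12$
$s{\left(n \right)} = \frac{n}{22}$
$\frac{W - 306}{264 + s{\left(N{\left(5 \right)} \right)}} = \frac{12 - 306}{264 + \frac{1}{22} \cdot 5} = - \frac{294}{264 + \frac{5}{22}} = - \frac{294}{\frac{5813}{22}} = \left(-294\right) \frac{22}{5813} = - \frac{6468}{5813}$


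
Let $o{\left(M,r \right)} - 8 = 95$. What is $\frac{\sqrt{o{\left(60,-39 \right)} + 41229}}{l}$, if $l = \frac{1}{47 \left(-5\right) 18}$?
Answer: $- 8460 \sqrt{10333} \approx -8.5997 \cdot 10^{5}$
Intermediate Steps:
$o{\left(M,r \right)} = 103$ ($o{\left(M,r \right)} = 8 + 95 = 103$)
$l = - \frac{1}{4230}$ ($l = \frac{1}{\left(-235\right) 18} = \frac{1}{-4230} = - \frac{1}{4230} \approx -0.00023641$)
$\frac{\sqrt{o{\left(60,-39 \right)} + 41229}}{l} = \frac{\sqrt{103 + 41229}}{- \frac{1}{4230}} = \sqrt{41332} \left(-4230\right) = 2 \sqrt{10333} \left(-4230\right) = - 8460 \sqrt{10333}$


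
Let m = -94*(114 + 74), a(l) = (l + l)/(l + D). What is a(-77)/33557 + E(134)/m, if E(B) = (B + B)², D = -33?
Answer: -1506358267/370637065 ≈ -4.0642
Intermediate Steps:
E(B) = 4*B² (E(B) = (2*B)² = 4*B²)
a(l) = 2*l/(-33 + l) (a(l) = (l + l)/(l - 33) = (2*l)/(-33 + l) = 2*l/(-33 + l))
m = -17672 (m = -94*188 = -17672)
a(-77)/33557 + E(134)/m = (2*(-77)/(-33 - 77))/33557 + (4*134²)/(-17672) = (2*(-77)/(-110))*(1/33557) + (4*17956)*(-1/17672) = (2*(-77)*(-1/110))*(1/33557) + 71824*(-1/17672) = (7/5)*(1/33557) - 8978/2209 = 7/167785 - 8978/2209 = -1506358267/370637065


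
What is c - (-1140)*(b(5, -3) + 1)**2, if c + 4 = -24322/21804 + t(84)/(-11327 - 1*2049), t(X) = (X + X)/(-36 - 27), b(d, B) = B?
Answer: 41513547253/9114072 ≈ 4554.9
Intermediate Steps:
t(X) = -2*X/63 (t(X) = (2*X)/(-63) = (2*X)*(-1/63) = -2*X/63)
c = -46621067/9114072 (c = -4 + (-24322/21804 + (-2/63*84)/(-11327 - 1*2049)) = -4 + (-24322*1/21804 - 8/(3*(-11327 - 2049))) = -4 + (-12161/10902 - 8/3/(-13376)) = -4 + (-12161/10902 - 8/3*(-1/13376)) = -4 + (-12161/10902 + 1/5016) = -4 - 10164779/9114072 = -46621067/9114072 ≈ -5.1153)
c - (-1140)*(b(5, -3) + 1)**2 = -46621067/9114072 - (-1140)*(-3 + 1)**2 = -46621067/9114072 - (-1140)*(-2)**2 = -46621067/9114072 - (-1140)*4 = -46621067/9114072 - 1*(-4560) = -46621067/9114072 + 4560 = 41513547253/9114072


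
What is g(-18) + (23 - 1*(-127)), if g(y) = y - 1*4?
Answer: 128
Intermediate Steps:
g(y) = -4 + y (g(y) = y - 4 = -4 + y)
g(-18) + (23 - 1*(-127)) = (-4 - 18) + (23 - 1*(-127)) = -22 + (23 + 127) = -22 + 150 = 128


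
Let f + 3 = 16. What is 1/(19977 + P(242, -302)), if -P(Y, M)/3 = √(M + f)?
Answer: 6659/133027710 + 17*I/133027710 ≈ 5.0057e-5 + 1.2779e-7*I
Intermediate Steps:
f = 13 (f = -3 + 16 = 13)
P(Y, M) = -3*√(13 + M) (P(Y, M) = -3*√(M + 13) = -3*√(13 + M))
1/(19977 + P(242, -302)) = 1/(19977 - 3*√(13 - 302)) = 1/(19977 - 51*I) = (19977 + 51*I)/399083130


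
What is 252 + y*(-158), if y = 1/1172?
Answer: 147593/586 ≈ 251.87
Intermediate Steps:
y = 1/1172 ≈ 0.00085324
252 + y*(-158) = 252 + (1/1172)*(-158) = 252 - 79/586 = 147593/586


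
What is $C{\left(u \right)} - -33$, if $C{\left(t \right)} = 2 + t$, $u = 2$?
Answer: $37$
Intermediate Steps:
$C{\left(u \right)} - -33 = \left(2 + 2\right) - -33 = 4 + 33 = 37$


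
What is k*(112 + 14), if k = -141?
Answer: -17766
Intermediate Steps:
k*(112 + 14) = -141*(112 + 14) = -141*126 = -17766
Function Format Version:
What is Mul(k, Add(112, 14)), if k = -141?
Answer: -17766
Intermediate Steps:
Mul(k, Add(112, 14)) = Mul(-141, Add(112, 14)) = Mul(-141, 126) = -17766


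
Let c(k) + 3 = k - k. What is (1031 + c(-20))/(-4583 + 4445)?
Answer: -514/69 ≈ -7.4493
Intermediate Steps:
c(k) = -3 (c(k) = -3 + (k - k) = -3 + 0 = -3)
(1031 + c(-20))/(-4583 + 4445) = (1031 - 3)/(-4583 + 4445) = 1028/(-138) = 1028*(-1/138) = -514/69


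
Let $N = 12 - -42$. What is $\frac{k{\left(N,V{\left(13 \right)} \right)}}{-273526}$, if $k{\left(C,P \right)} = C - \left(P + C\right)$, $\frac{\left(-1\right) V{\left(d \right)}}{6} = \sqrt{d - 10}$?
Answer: $- \frac{3 \sqrt{3}}{136763} \approx -3.7994 \cdot 10^{-5}$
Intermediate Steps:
$N = 54$ ($N = 12 + 42 = 54$)
$V{\left(d \right)} = - 6 \sqrt{-10 + d}$ ($V{\left(d \right)} = - 6 \sqrt{d - 10} = - 6 \sqrt{-10 + d}$)
$k{\left(C,P \right)} = - P$ ($k{\left(C,P \right)} = C - \left(C + P\right) = - P$)
$\frac{k{\left(N,V{\left(13 \right)} \right)}}{-273526} = \frac{\left(-1\right) \left(- 6 \sqrt{-10 + 13}\right)}{-273526} = - \left(-6\right) \sqrt{3} \left(- \frac{1}{273526}\right) = 6 \sqrt{3} \left(- \frac{1}{273526}\right) = - \frac{3 \sqrt{3}}{136763}$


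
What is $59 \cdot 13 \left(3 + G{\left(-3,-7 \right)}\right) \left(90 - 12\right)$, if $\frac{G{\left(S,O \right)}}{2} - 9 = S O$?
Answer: $3769038$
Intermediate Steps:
$G{\left(S,O \right)} = 18 + 2 O S$ ($G{\left(S,O \right)} = 18 + 2 S O = 18 + 2 O S$)
$59 \cdot 13 \left(3 + G{\left(-3,-7 \right)}\right) \left(90 - 12\right) = 59 \cdot 13 \left(3 + \left(18 + 2 \left(-7\right) \left(-3\right)\right)\right) \left(90 - 12\right) = 767 \left(3 + \left(18 + 42\right)\right) 78 = 767 \left(3 + 60\right) 78 = 767 \cdot 63 \cdot 78 = 767 \cdot 4914 = 3769038$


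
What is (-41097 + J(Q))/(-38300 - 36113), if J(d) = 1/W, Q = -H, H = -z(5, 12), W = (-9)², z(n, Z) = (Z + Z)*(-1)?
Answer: 3328856/6027453 ≈ 0.55228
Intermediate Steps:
z(n, Z) = -2*Z (z(n, Z) = (2*Z)*(-1) = -2*Z)
W = 81
H = 24 (H = -(-2)*12 = -1*(-24) = 24)
Q = -24 (Q = -1*24 = -24)
J(d) = 1/81
(-41097 + J(Q))/(-38300 - 36113) = (-41097 + 1/81)/(-38300 - 36113) = -3328856/81/(-74413) = -3328856/81*(-1/74413) = 3328856/6027453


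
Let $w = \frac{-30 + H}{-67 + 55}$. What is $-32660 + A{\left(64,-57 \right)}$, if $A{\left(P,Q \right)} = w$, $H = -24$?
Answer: $- \frac{65311}{2} \approx -32656.0$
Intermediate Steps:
$w = \frac{9}{2}$ ($w = \frac{-30 - 24}{-67 + 55} = - \frac{54}{-12} = \left(-54\right) \left(- \frac{1}{12}\right) = \frac{9}{2} \approx 4.5$)
$A{\left(P,Q \right)} = \frac{9}{2}$
$-32660 + A{\left(64,-57 \right)} = -32660 + \frac{9}{2} = - \frac{65311}{2}$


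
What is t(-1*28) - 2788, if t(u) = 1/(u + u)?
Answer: -156129/56 ≈ -2788.0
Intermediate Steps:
t(u) = 1/(2*u)
t(-1*28) - 2788 = 1/(2*((-1*28))) - 2788 = (½)/(-28) - 2788 = (½)*(-1/28) - 2788 = -1/56 - 2788 = -156129/56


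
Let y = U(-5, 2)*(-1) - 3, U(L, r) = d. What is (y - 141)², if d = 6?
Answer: 22500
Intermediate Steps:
U(L, r) = 6
y = -9 (y = 6*(-1) - 3 = -6 - 3 = -9)
(y - 141)² = (-9 - 141)² = (-150)² = 22500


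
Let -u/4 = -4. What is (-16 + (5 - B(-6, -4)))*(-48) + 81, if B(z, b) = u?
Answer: 1377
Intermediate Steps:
u = 16 (u = -4*(-4) = 16)
B(z, b) = 16
(-16 + (5 - B(-6, -4)))*(-48) + 81 = (-16 + (5 - 1*16))*(-48) + 81 = (-16 + (5 - 16))*(-48) + 81 = (-16 - 11)*(-48) + 81 = -27*(-48) + 81 = 1296 + 81 = 1377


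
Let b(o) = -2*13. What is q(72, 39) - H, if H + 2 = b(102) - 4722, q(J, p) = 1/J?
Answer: 342001/72 ≈ 4750.0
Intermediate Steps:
b(o) = -26
H = -4750 (H = -2 + (-26 - 4722) = -2 - 4748 = -4750)
q(72, 39) - H = 1/72 - 1*(-4750) = 1/72 + 4750 = 342001/72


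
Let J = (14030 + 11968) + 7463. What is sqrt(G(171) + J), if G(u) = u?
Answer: 4*sqrt(2102) ≈ 183.39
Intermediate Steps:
J = 33461 (J = 25998 + 7463 = 33461)
sqrt(G(171) + J) = sqrt(171 + 33461) = sqrt(33632) = 4*sqrt(2102)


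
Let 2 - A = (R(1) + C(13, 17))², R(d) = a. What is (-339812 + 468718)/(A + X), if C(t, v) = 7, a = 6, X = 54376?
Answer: 128906/54209 ≈ 2.3779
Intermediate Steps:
R(d) = 6
A = -167 (A = 2 - (6 + 7)² = 2 - 1*13² = 2 - 1*169 = 2 - 169 = -167)
(-339812 + 468718)/(A + X) = (-339812 + 468718)/(-167 + 54376) = 128906/54209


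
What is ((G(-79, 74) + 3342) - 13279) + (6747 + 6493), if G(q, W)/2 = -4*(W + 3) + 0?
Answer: 2687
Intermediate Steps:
G(q, W) = -24 - 8*W (G(q, W) = 2*(-4*(W + 3) + 0) = 2*(-4*(3 + W) + 0) = 2*((-12 - 4*W) + 0) = 2*(-12 - 4*W) = -24 - 8*W)
((G(-79, 74) + 3342) - 13279) + (6747 + 6493) = (((-24 - 8*74) + 3342) - 13279) + (6747 + 6493) = (((-24 - 592) + 3342) - 13279) + 13240 = ((-616 + 3342) - 13279) + 13240 = (2726 - 13279) + 13240 = -10553 + 13240 = 2687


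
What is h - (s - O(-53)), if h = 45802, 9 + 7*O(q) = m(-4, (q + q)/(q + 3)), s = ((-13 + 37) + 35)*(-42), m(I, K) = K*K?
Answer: 211222184/4375 ≈ 48279.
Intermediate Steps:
m(I, K) = K²
s = -2478 (s = (24 + 35)*(-42) = 59*(-42) = -2478)
O(q) = -9/7 + 4*q²/(7*(3 + q)²) (O(q) = -9/7 + ((q + q)/(q + 3))²/7 = -9/7 + ((2*q)/(3 + q))²/7 = -9/7 + (2*q/(3 + q))²/7 = -9/7 + (4*q²/(3 + q)²)/7 = -9/7 + 4*q²/(7*(3 + q)²))
h - (s - O(-53)) = 45802 - (-2478 - (-9/7 + (4/7)*(-53)²/(3 - 53)²)) = 45802 - (-2478 - (-9/7 + (4/7)*2809/(-50)²)) = 45802 - (-2478 - (-9/7 + (4/7)*2809*(1/2500))) = 45802 - (-2478 - (-9/7 + 2809/4375)) = 45802 - (-2478 - 1*(-2816/4375)) = 45802 - (-2478 + 2816/4375) = 45802 - 1*(-10838434/4375) = 45802 + 10838434/4375 = 211222184/4375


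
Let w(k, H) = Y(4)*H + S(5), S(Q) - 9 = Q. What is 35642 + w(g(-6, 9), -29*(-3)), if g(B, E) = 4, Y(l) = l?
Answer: 36004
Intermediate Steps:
S(Q) = 9 + Q
w(k, H) = 14 + 4*H (w(k, H) = 4*H + (9 + 5) = 4*H + 14 = 14 + 4*H)
35642 + w(g(-6, 9), -29*(-3)) = 35642 + (14 + 4*(-29*(-3))) = 35642 + (14 + 4*87) = 35642 + (14 + 348) = 35642 + 362 = 36004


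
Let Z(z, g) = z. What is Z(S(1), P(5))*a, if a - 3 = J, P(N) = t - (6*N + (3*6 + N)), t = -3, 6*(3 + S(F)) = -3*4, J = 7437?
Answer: -37200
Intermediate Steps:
S(F) = -5 (S(F) = -3 + (-3*4)/6 = -3 + (1/6)*(-12) = -3 - 2 = -5)
P(N) = -21 - 7*N (P(N) = -3 - (6*N + (3*6 + N)) = -3 - (6*N + (18 + N)) = -3 - (18 + 7*N) = -3 + (-18 - 7*N) = -21 - 7*N)
a = 7440 (a = 3 + 7437 = 7440)
Z(S(1), P(5))*a = -5*7440 = -37200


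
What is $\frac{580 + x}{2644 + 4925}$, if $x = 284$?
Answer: $\frac{96}{841} \approx 0.11415$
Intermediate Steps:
$\frac{580 + x}{2644 + 4925} = \frac{580 + 284}{2644 + 4925} = \frac{864}{7569} = 864 \cdot \frac{1}{7569} = \frac{96}{841}$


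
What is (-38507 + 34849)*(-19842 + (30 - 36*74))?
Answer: 82217208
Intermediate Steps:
(-38507 + 34849)*(-19842 + (30 - 36*74)) = -3658*(-19842 + (30 - 2664)) = -3658*(-19842 - 2634) = -3658*(-22476) = 82217208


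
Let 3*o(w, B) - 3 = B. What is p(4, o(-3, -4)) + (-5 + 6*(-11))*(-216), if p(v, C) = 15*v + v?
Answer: 15400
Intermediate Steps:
o(w, B) = 1 + B/3
p(v, C) = 16*v
p(4, o(-3, -4)) + (-5 + 6*(-11))*(-216) = 16*4 + (-5 + 6*(-11))*(-216) = 64 + (-5 - 66)*(-216) = 64 - 71*(-216) = 64 + 15336 = 15400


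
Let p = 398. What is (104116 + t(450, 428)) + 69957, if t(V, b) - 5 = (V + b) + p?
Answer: 175354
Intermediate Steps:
t(V, b) = 403 + V + b (t(V, b) = 5 + ((V + b) + 398) = 5 + (398 + V + b) = 403 + V + b)
(104116 + t(450, 428)) + 69957 = (104116 + (403 + 450 + 428)) + 69957 = (104116 + 1281) + 69957 = 105397 + 69957 = 175354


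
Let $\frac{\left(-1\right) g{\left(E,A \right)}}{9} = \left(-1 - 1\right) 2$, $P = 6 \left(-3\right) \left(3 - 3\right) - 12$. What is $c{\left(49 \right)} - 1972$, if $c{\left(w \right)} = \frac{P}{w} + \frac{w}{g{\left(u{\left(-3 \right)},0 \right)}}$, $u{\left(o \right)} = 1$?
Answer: $- \frac{3476639}{1764} \approx -1970.9$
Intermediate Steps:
$P = -12$ ($P = - 18 \left(3 - 3\right) - 12 = \left(-18\right) 0 - 12 = 0 - 12 = -12$)
$g{\left(E,A \right)} = 36$ ($g{\left(E,A \right)} = - 9 \left(-1 - 1\right) 2 = - 9 \left(\left(-2\right) 2\right) = \left(-9\right) \left(-4\right) = 36$)
$c{\left(w \right)} = - \frac{12}{w} + \frac{w}{36}$
$c{\left(49 \right)} - 1972 = \left(- \frac{12}{49} + \frac{1}{36} \cdot 49\right) - 1972 = \left(\left(-12\right) \frac{1}{49} + \frac{49}{36}\right) - 1972 = \left(- \frac{12}{49} + \frac{49}{36}\right) - 1972 = \frac{1969}{1764} - 1972 = - \frac{3476639}{1764}$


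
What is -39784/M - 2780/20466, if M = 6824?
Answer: -52074379/8728749 ≈ -5.9658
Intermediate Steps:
-39784/M - 2780/20466 = -39784/6824 - 2780/20466 = -39784*1/6824 - 2780*1/20466 = -4973/853 - 1390/10233 = -52074379/8728749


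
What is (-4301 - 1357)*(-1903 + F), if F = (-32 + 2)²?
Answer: 5674974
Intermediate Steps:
F = 900 (F = (-30)² = 900)
(-4301 - 1357)*(-1903 + F) = (-4301 - 1357)*(-1903 + 900) = -5658*(-1003) = 5674974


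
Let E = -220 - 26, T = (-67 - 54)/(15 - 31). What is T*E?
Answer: -14883/8 ≈ -1860.4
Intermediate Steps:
T = 121/16 (T = -121/(-16) = -121*(-1/16) = 121/16 ≈ 7.5625)
E = -246
T*E = (121/16)*(-246) = -14883/8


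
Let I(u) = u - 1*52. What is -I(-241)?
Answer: 293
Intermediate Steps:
I(u) = -52 + u (I(u) = u - 52 = -52 + u)
-I(-241) = -(-52 - 241) = -1*(-293) = 293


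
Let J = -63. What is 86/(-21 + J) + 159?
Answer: 6635/42 ≈ 157.98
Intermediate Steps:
86/(-21 + J) + 159 = 86/(-21 - 63) + 159 = 86/(-84) + 159 = 86*(-1/84) + 159 = -43/42 + 159 = 6635/42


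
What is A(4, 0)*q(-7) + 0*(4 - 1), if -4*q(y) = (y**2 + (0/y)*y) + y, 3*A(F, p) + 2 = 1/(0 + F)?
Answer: 49/8 ≈ 6.1250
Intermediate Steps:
A(F, p) = -2/3 + 1/(3*F) (A(F, p) = -2/3 + 1/(3*(0 + F)) = -2/3 + 1/(3*F))
q(y) = -y/4 - y**2/4 (q(y) = -((y**2 + (0/y)*y) + y)/4 = -((y**2 + 0*y) + y)/4 = -((y**2 + 0) + y)/4 = -(y**2 + y)/4 = -(y + y**2)/4 = -y/4 - y**2/4)
A(4, 0)*q(-7) + 0*(4 - 1) = ((1/3)*(1 - 2*4)/4)*(-1/4*(-7)*(1 - 7)) + 0*(4 - 1) = ((1/3)*(1/4)*(1 - 8))*(-1/4*(-7)*(-6)) + 0*3 = ((1/3)*(1/4)*(-7))*(-21/2) + 0 = -7/12*(-21/2) + 0 = 49/8 + 0 = 49/8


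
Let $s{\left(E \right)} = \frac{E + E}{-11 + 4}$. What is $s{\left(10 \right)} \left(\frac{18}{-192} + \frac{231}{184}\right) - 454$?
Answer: $- \frac{589027}{1288} \approx -457.32$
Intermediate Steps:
$s{\left(E \right)} = - \frac{2 E}{7}$ ($s{\left(E \right)} = \frac{2 E}{-7} = 2 E \left(- \frac{1}{7}\right) = - \frac{2 E}{7}$)
$s{\left(10 \right)} \left(\frac{18}{-192} + \frac{231}{184}\right) - 454 = \left(- \frac{2}{7}\right) 10 \left(\frac{18}{-192} + \frac{231}{184}\right) - 454 = - \frac{20 \left(18 \left(- \frac{1}{192}\right) + 231 \cdot \frac{1}{184}\right)}{7} - 454 = - \frac{20 \left(- \frac{3}{32} + \frac{231}{184}\right)}{7} - 454 = \left(- \frac{20}{7}\right) \frac{855}{736} - 454 = - \frac{4275}{1288} - 454 = - \frac{589027}{1288}$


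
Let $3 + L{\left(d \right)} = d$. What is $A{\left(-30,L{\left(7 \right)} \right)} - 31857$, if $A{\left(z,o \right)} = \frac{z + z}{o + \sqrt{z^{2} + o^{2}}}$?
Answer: $- \frac{477851}{15} - \frac{2 \sqrt{229}}{15} \approx -31859.0$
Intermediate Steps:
$L{\left(d \right)} = -3 + d$
$A{\left(z,o \right)} = \frac{2 z}{o + \sqrt{o^{2} + z^{2}}}$
$A{\left(-30,L{\left(7 \right)} \right)} - 31857 = 2 \left(-30\right) \frac{1}{\left(-3 + 7\right) + \sqrt{\left(-3 + 7\right)^{2} + \left(-30\right)^{2}}} - 31857 = 2 \left(-30\right) \frac{1}{4 + \sqrt{4^{2} + 900}} - 31857 = 2 \left(-30\right) \frac{1}{4 + \sqrt{16 + 900}} - 31857 = 2 \left(-30\right) \frac{1}{4 + \sqrt{916}} - 31857 = 2 \left(-30\right) \frac{1}{4 + 2 \sqrt{229}} - 31857 = - \frac{60}{4 + 2 \sqrt{229}} - 31857 = -31857 - \frac{60}{4 + 2 \sqrt{229}}$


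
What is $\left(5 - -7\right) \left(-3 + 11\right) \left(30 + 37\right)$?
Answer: $6432$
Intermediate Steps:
$\left(5 - -7\right) \left(-3 + 11\right) \left(30 + 37\right) = \left(5 + 7\right) 8 \cdot 67 = 12 \cdot 536 = 6432$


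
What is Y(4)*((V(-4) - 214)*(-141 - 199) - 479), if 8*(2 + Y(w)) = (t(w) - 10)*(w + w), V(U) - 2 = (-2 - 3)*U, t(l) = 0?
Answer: -777612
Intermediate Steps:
V(U) = 2 - 5*U (V(U) = 2 + (-2 - 3)*U = 2 - 5*U)
Y(w) = -2 - 5*w/2 (Y(w) = -2 + ((0 - 10)*(w + w))/8 = -2 + (-20*w)/8 = -2 - 5*w/2)
Y(4)*((V(-4) - 214)*(-141 - 199) - 479) = (-2 - 5/2*4)*(((2 - 5*(-4)) - 214)*(-141 - 199) - 479) = (-2 - 10)*(((2 + 20) - 214)*(-340) - 479) = -12*((22 - 214)*(-340) - 479) = -12*(-192*(-340) - 479) = -12*(65280 - 479) = -12*64801 = -777612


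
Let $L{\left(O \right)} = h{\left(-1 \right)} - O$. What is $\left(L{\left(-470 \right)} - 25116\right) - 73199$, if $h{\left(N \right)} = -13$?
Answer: $-97858$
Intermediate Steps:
$L{\left(O \right)} = -13 - O$
$\left(L{\left(-470 \right)} - 25116\right) - 73199 = \left(\left(-13 - -470\right) - 25116\right) - 73199 = \left(\left(-13 + 470\right) - 25116\right) - 73199 = \left(457 - 25116\right) - 73199 = -24659 - 73199 = -97858$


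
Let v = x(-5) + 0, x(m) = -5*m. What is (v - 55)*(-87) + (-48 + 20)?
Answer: 2582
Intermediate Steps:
v = 25 (v = -5*(-5) + 0 = 25 + 0 = 25)
(v - 55)*(-87) + (-48 + 20) = (25 - 55)*(-87) + (-48 + 20) = -30*(-87) - 28 = 2610 - 28 = 2582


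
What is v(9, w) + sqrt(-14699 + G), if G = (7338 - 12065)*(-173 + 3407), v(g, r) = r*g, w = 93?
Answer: 837 + I*sqrt(15301817) ≈ 837.0 + 3911.8*I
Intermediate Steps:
v(g, r) = g*r
G = -15287118 (G = -4727*3234 = -15287118)
v(9, w) + sqrt(-14699 + G) = 9*93 + sqrt(-14699 - 15287118) = 837 + sqrt(-15301817) = 837 + I*sqrt(15301817)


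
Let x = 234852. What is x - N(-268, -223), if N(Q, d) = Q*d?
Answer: 175088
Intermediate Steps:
x - N(-268, -223) = 234852 - (-268)*(-223) = 234852 - 1*59764 = 234852 - 59764 = 175088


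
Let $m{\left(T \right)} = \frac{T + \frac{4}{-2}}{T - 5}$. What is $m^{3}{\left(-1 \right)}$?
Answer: $\frac{1}{8} \approx 0.125$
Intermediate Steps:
$m{\left(T \right)} = \frac{-2 + T}{-5 + T}$ ($m{\left(T \right)} = \frac{T + 4 \left(- \frac{1}{2}\right)}{-5 + T} = \frac{T - 2}{-5 + T} = \frac{-2 + T}{-5 + T}$)
$m^{3}{\left(-1 \right)} = \left(\frac{-2 - 1}{-5 - 1}\right)^{3} = \left(\frac{1}{-6} \left(-3\right)\right)^{3} = \left(\left(- \frac{1}{6}\right) \left(-3\right)\right)^{3} = \left(\frac{1}{2}\right)^{3} = \frac{1}{8}$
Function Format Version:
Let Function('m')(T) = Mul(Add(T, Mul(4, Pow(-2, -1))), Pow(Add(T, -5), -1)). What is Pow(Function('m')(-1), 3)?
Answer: Rational(1, 8) ≈ 0.12500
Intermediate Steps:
Function('m')(T) = Mul(Pow(Add(-5, T), -1), Add(-2, T)) (Function('m')(T) = Mul(Add(T, Mul(4, Rational(-1, 2))), Pow(Add(-5, T), -1)) = Mul(Add(T, -2), Pow(Add(-5, T), -1)) = Mul(Add(-2, T), Pow(Add(-5, T), -1)) = Mul(Pow(Add(-5, T), -1), Add(-2, T)))
Pow(Function('m')(-1), 3) = Pow(Mul(Pow(Add(-5, -1), -1), Add(-2, -1)), 3) = Pow(Mul(Pow(-6, -1), -3), 3) = Pow(Mul(Rational(-1, 6), -3), 3) = Pow(Rational(1, 2), 3) = Rational(1, 8)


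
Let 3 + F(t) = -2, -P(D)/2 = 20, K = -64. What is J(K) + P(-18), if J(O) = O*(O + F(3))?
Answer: 4376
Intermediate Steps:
P(D) = -40 (P(D) = -2*20 = -40)
F(t) = -5 (F(t) = -3 - 2 = -5)
J(O) = O*(-5 + O) (J(O) = O*(O - 5) = O*(-5 + O))
J(K) + P(-18) = -64*(-5 - 64) - 40 = -64*(-69) - 40 = 4416 - 40 = 4376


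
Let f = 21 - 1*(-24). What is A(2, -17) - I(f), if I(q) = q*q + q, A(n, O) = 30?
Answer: -2040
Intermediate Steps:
f = 45 (f = 21 + 24 = 45)
I(q) = q + q² (I(q) = q² + q = q + q²)
A(2, -17) - I(f) = 30 - 45*(1 + 45) = 30 - 45*46 = 30 - 1*2070 = 30 - 2070 = -2040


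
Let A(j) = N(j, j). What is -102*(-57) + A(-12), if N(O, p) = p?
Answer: 5802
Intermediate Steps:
A(j) = j
-102*(-57) + A(-12) = -102*(-57) - 12 = 5814 - 12 = 5802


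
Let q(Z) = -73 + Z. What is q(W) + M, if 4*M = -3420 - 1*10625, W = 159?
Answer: -13701/4 ≈ -3425.3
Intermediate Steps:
M = -14045/4 (M = (-3420 - 1*10625)/4 = (-3420 - 10625)/4 = (1/4)*(-14045) = -14045/4 ≈ -3511.3)
q(W) + M = (-73 + 159) - 14045/4 = 86 - 14045/4 = -13701/4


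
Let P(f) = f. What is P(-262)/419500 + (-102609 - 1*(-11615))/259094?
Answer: -9559966407/27172483250 ≈ -0.35183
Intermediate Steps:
P(-262)/419500 + (-102609 - 1*(-11615))/259094 = -262/419500 + (-102609 - 1*(-11615))/259094 = -262*1/419500 + (-102609 + 11615)*(1/259094) = -131/209750 - 90994*1/259094 = -131/209750 - 45497/129547 = -9559966407/27172483250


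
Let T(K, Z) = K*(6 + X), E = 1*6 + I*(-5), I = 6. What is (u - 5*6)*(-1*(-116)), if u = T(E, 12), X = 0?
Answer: -20184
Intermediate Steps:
E = -24 (E = 1*6 + 6*(-5) = 6 - 30 = -24)
T(K, Z) = 6*K (T(K, Z) = K*(6 + 0) = K*6 = 6*K)
u = -144 (u = 6*(-24) = -144)
(u - 5*6)*(-1*(-116)) = (-144 - 5*6)*(-1*(-116)) = (-144 - 30)*116 = -174*116 = -20184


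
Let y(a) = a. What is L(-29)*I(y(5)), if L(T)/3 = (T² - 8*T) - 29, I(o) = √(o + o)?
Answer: 3132*√10 ≈ 9904.3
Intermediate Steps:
I(o) = √2*√o (I(o) = √(2*o) = √2*√o)
L(T) = -87 - 24*T + 3*T² (L(T) = 3*((T² - 8*T) - 29) = 3*(-29 + T² - 8*T) = -87 - 24*T + 3*T²)
L(-29)*I(y(5)) = (-87 - 24*(-29) + 3*(-29)²)*(√2*√5) = (-87 + 696 + 3*841)*√10 = (-87 + 696 + 2523)*√10 = 3132*√10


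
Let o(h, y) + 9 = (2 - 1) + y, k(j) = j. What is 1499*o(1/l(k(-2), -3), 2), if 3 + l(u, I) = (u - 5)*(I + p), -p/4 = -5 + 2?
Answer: -8994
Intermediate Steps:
p = 12 (p = -4*(-5 + 2) = -4*(-3) = 12)
l(u, I) = -3 + (-5 + u)*(12 + I) (l(u, I) = -3 + (u - 5)*(I + 12) = -3 + (-5 + u)*(12 + I))
o(h, y) = -8 + y (o(h, y) = -9 + ((2 - 1) + y) = -9 + (1 + y) = -8 + y)
1499*o(1/l(k(-2), -3), 2) = 1499*(-8 + 2) = 1499*(-6) = -8994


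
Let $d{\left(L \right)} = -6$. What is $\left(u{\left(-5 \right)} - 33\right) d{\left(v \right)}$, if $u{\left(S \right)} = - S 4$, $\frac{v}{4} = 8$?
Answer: $78$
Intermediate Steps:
$v = 32$ ($v = 4 \cdot 8 = 32$)
$u{\left(S \right)} = - 4 S$
$\left(u{\left(-5 \right)} - 33\right) d{\left(v \right)} = \left(\left(-4\right) \left(-5\right) - 33\right) \left(-6\right) = \left(20 - 33\right) \left(-6\right) = \left(-13\right) \left(-6\right) = 78$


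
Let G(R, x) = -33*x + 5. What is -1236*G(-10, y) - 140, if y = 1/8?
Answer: -2443/2 ≈ -1221.5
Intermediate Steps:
y = ⅛ ≈ 0.12500
G(R, x) = 5 - 33*x
-1236*G(-10, y) - 140 = -1236*(5 - 33*⅛) - 140 = -1236*(5 - 33/8) - 140 = -1236*7/8 - 140 = -2163/2 - 140 = -2443/2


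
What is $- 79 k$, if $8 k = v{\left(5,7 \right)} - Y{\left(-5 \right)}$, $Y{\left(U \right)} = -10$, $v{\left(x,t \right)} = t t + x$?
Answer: $-632$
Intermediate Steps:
$v{\left(x,t \right)} = x + t^{2}$ ($v{\left(x,t \right)} = t^{2} + x = x + t^{2}$)
$k = 8$ ($k = \frac{\left(5 + 7^{2}\right) - -10}{8} = \frac{\left(5 + 49\right) + 10}{8} = \frac{54 + 10}{8} = \frac{1}{8} \cdot 64 = 8$)
$- 79 k = \left(-79\right) 8 = -632$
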